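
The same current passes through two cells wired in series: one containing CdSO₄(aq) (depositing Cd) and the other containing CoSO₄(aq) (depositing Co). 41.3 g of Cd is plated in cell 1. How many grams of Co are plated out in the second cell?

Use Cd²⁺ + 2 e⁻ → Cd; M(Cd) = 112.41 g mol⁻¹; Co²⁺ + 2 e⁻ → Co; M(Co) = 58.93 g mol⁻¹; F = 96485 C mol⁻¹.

21.7 g

n(Cd) = 41.3 / 112.41 = 0.3674 mol.
Since Cd²⁺ + 2 e⁻ → Cd, n(e⁻) passed = 2 × 0.3674 = 0.7348 mol.
Cells in series carry the same charge, so the same 0.7348 mol of electrons passes through cell 2.
Co²⁺ + 2 e⁻ → Co, so n(Co) = 0.7348 / 2 = 0.3674 mol.
m(Co) = 0.3674 × 58.93 = 21.7 g.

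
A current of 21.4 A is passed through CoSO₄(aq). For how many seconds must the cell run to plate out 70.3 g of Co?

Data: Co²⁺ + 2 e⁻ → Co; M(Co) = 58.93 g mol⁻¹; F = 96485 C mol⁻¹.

10800 s

n(Co) = m/M = 70.3 / 58.93 = 1.193 mol.
Each Co atom requires 2 electrons, so n(e⁻) = 2 × 1.193 = 2.386 mol.
Q = n(e⁻)·F = 2.386 × 96485 = 230200 C.
t = Q/I = 230200 / 21.40 A = 10760 s.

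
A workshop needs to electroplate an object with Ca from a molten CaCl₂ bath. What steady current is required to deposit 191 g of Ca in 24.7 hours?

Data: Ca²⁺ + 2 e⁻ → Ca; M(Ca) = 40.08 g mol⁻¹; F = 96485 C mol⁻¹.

n(Ca) = 191 / 40.08 = 4.765 mol.
n(e⁻) = 2 × 4.765 = 9.531 mol.
Q = n(e⁻)·F = 9.531 × 96485 = 919600 C.
I = Q/t = 919600 / 88920 s = 10.3 A.

10.3 A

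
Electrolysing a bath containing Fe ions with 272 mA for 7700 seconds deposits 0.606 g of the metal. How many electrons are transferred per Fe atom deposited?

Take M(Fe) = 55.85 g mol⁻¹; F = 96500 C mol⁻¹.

Q = I·t = 0.2720 A × 7700.0 s = 2094 C, so n(e⁻) = 2094/96500 = 0.02170 mol.
n(Fe) deposited = 0.606 / 55.85 = 0.01085 mol.
Electrons per atom = n(e⁻)/n(Fe) = 0.02170 / 0.01085 = 2.00 ≈ 2, so the ion is Fe²⁺.

2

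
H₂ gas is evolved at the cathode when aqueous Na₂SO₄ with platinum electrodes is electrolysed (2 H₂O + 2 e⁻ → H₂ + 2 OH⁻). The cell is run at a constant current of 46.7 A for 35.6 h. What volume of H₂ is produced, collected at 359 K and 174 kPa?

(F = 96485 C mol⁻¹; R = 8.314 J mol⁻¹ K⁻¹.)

Q = I·t = 46.70 A × 128160 s = 5985000 C.
n(e⁻) = Q/F = 5985000 / 96485 = 62.03 mol.
2 electrons are transferred per H₂ molecule, so n(H₂) = 62.03 / 2 = 31.02 mol.
V = nRT/P = (31.02 × 8.314 × 359) / (174 × 10³ Pa) = 0.532 m³ = 532 L.

532 L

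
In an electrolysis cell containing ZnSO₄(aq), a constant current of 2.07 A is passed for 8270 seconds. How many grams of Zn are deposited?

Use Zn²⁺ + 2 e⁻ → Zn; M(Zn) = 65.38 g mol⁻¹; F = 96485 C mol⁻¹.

Q = I·t = 2.070 A × 8270.0 s = 17120 C.
n(e⁻) = Q/F = 17120 / 96485 = 0.1774 mol.
Zn²⁺ + 2 e⁻ → Zn, so n(Zn) = n(e⁻)/2 = 0.08871 mol.
m = n·M = 0.08871 × 65.38 = 5.80 g.

5.80 g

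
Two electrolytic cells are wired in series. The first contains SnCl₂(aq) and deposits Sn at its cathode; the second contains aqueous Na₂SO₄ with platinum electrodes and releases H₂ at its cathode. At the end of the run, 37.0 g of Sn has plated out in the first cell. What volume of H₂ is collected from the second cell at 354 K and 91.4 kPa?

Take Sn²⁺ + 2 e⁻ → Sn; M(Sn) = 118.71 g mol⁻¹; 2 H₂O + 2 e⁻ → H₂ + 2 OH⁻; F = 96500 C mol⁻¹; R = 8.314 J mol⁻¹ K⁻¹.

n(Sn) = 37.0 / 118.71 = 0.3117 mol, so n(e⁻) = 2 × 0.3117 = 0.6234 mol.
The cells are in series, so the same 0.6234 mol of electrons passes through the second cell.
2 H₂O + 2 e⁻ → H₂ + 2 OH⁻ — 2 mol e⁻ per mol H₂, so n(H₂) = 0.6234/2 = 0.3117 mol.
V = nRT/P = (0.3117 × 8.314 × 354) / (91.4 × 10³) = 0.0100 m³ = 10.0 L.

10.0 L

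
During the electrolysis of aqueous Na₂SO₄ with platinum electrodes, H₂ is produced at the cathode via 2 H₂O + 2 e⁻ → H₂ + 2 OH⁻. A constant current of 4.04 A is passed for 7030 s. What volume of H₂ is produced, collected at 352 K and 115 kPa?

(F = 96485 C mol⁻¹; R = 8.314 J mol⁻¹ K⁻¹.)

3.75 L

Q = I·t = 4.040 A × 7030.0 s = 28400 C.
n(e⁻) = Q/F = 28400 / 96485 = 0.2944 mol.
2 electrons are transferred per H₂ molecule, so n(H₂) = 0.2944 / 2 = 0.1472 mol.
V = nRT/P = (0.1472 × 8.314 × 352) / (115 × 10³ Pa) = 0.00375 m³ = 3.75 L.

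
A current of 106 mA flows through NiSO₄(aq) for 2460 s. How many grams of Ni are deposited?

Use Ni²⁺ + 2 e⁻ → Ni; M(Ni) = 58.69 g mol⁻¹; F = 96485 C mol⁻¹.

0.0793 g

Q = I·t = 0.1060 A × 2460.0 s = 260.8 C.
n(e⁻) = Q/F = 260.8 / 96485 = 0.002703 mol.
Ni²⁺ + 2 e⁻ → Ni, so n(Ni) = n(e⁻)/2 = 0.001351 mol.
m = n·M = 0.001351 × 58.69 = 0.0793 g.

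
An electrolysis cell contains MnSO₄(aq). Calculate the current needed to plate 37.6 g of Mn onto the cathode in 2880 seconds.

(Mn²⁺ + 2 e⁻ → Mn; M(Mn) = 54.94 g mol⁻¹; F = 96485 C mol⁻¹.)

n(Mn) = 37.6 / 54.94 = 0.6844 mol.
n(e⁻) = 2 × 0.6844 = 1.369 mol.
Q = n(e⁻)·F = 1.369 × 96485 = 132100 C.
I = Q/t = 132100 / 2880.0 s = 45.9 A.

45.9 A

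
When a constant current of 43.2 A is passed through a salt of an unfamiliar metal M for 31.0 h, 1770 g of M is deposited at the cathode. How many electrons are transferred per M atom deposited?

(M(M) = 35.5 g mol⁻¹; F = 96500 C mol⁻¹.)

Q = I·t = 43.20 A × 111600 s = 4821000 C, so n(e⁻) = 4821000/96500 = 49.96 mol.
n(M) deposited = 1770 / 35.5 = 49.86 mol.
Electrons per atom = n(e⁻)/n(M) = 49.96 / 49.86 = 1.00 ≈ 1, so the ion is M⁺.

1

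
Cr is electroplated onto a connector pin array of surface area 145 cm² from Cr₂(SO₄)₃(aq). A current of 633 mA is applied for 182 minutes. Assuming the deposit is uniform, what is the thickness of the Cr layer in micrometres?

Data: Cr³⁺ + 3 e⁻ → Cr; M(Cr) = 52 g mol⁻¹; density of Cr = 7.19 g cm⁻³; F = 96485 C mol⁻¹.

Q = I·t = 0.6330 × 10920 = 6912 C; n(e⁻) = 0.07164 mol.
n(Cr) = n(e⁻)/3 = 0.02388 mol, so m = 0.02388 × 52 = 1.242 g.
Volume = m/ρ = 1.242 / 7.19 = 0.1727 cm³.
Thickness = V/A = 0.1727 / 145 = 0.00119 cm = 11.9 μm.

11.9 μm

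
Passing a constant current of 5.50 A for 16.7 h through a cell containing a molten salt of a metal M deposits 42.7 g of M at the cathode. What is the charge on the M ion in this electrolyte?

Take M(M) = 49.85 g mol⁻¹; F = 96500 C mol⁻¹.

Q = I·t = 5.500 A × 60120 s = 330700 C, so n(e⁻) = 330700/96500 = 3.427 mol.
n(M) deposited = 42.7 / 49.85 = 0.8566 mol.
Electrons per atom = n(e⁻)/n(M) = 3.427 / 0.8566 = 4.00 ≈ 4, so the ion is M⁴⁺.

+4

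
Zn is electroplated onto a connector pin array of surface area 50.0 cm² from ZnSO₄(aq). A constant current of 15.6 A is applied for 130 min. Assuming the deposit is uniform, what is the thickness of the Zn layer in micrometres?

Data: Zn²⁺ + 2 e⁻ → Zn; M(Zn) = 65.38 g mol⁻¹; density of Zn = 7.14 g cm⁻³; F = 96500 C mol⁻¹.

Q = I·t = 15.60 × 7800.0 = 121700 C; n(e⁻) = 1.261 mol.
n(Zn) = n(e⁻)/2 = 0.6305 mol, so m = 0.6305 × 65.38 = 41.22 g.
Volume = m/ρ = 41.22 / 7.14 = 5.773 cm³.
Thickness = V/A = 5.773 / 50.0 = 0.115 cm = 1150 μm.

1150 μm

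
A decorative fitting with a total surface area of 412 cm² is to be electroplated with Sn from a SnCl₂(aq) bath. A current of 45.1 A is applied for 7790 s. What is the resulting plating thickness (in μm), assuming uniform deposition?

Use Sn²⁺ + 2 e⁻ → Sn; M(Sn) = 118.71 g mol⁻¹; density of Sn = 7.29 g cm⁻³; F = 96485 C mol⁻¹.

720 μm

Q = I·t = 45.10 × 7790.0 = 351300 C; n(e⁻) = 3.641 mol.
n(Sn) = n(e⁻)/2 = 1.821 mol, so m = 1.821 × 118.71 = 216.1 g.
Volume = m/ρ = 216.1 / 7.29 = 29.65 cm³.
Thickness = V/A = 29.65 / 412 = 0.0720 cm = 720 μm.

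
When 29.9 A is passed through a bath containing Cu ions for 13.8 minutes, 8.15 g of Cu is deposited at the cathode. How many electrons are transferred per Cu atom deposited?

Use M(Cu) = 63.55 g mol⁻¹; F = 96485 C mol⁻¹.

2

Q = I·t = 29.90 A × 828.00 s = 24760 C, so n(e⁻) = 24760/96485 = 0.2566 mol.
n(Cu) deposited = 8.15 / 63.55 = 0.1282 mol.
Electrons per atom = n(e⁻)/n(Cu) = 0.2566 / 0.1282 = 2.00 ≈ 2, so the ion is Cu²⁺.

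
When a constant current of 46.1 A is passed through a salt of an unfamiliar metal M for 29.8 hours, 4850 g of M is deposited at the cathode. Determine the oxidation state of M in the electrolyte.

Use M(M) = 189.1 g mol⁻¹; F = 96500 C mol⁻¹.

Q = I·t = 46.10 A × 107280 s = 4946000 C, so n(e⁻) = 4946000/96500 = 51.25 mol.
n(M) deposited = 4850 / 189.1 = 25.65 mol.
Electrons per atom = n(e⁻)/n(M) = 51.25 / 25.65 = 2.00 ≈ 2, so the ion is M²⁺.

+2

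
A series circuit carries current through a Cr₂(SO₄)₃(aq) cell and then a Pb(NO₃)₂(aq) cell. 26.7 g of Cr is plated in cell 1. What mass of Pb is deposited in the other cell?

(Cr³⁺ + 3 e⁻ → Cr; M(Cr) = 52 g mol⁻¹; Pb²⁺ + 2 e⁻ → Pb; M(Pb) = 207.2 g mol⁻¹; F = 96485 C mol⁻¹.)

n(Cr) = 26.7 / 52 = 0.5135 mol.
Since Cr³⁺ + 3 e⁻ → Cr, n(e⁻) passed = 3 × 0.5135 = 1.540 mol.
Cells in series carry the same charge, so the same 1.540 mol of electrons passes through cell 2.
Pb²⁺ + 2 e⁻ → Pb, so n(Pb) = 1.540 / 2 = 0.7702 mol.
m(Pb) = 0.7702 × 207.2 = 160 g.

160 g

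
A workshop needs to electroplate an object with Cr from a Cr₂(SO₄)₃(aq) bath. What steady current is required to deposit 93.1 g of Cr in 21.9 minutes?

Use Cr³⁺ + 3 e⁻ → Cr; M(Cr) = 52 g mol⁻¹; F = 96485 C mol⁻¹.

394 A

n(Cr) = 93.1 / 52 = 1.790 mol.
n(e⁻) = 3 × 1.790 = 5.371 mol.
Q = n(e⁻)·F = 5.371 × 96485 = 518200 C.
I = Q/t = 518200 / 1314.0 s = 394 A.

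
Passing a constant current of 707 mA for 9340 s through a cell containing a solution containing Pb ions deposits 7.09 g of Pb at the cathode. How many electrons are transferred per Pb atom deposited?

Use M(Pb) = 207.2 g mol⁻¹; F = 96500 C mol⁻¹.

Q = I·t = 0.7070 A × 9340.0 s = 6603 C, so n(e⁻) = 6603/96500 = 0.06843 mol.
n(Pb) deposited = 7.09 / 207.2 = 0.03422 mol.
Electrons per atom = n(e⁻)/n(Pb) = 0.06843 / 0.03422 = 2.00 ≈ 2, so the ion is Pb²⁺.

2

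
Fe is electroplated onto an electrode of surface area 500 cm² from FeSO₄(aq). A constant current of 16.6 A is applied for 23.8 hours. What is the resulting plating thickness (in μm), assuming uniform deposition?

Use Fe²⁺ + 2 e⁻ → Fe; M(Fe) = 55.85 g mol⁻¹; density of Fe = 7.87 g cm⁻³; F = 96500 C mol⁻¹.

Q = I·t = 16.60 × 85680 = 1422000 C; n(e⁻) = 14.74 mol.
n(Fe) = n(e⁻)/2 = 7.369 mol, so m = 7.369 × 55.85 = 411.6 g.
Volume = m/ρ = 411.6 / 7.87 = 52.30 cm³.
Thickness = V/A = 52.30 / 500 = 0.105 cm = 1050 μm.

1050 μm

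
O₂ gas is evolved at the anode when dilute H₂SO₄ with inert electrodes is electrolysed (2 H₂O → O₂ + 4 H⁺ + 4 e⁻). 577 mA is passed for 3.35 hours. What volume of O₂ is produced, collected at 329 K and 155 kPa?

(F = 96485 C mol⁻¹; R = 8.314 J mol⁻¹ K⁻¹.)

Q = I·t = 0.5770 A × 12060 s = 6959 C.
n(e⁻) = Q/F = 6959 / 96485 = 0.07212 mol.
4 electrons are transferred per O₂ molecule, so n(O₂) = 0.07212 / 4 = 0.01803 mol.
V = nRT/P = (0.01803 × 8.314 × 329) / (155 × 10³ Pa) = 3.18 × 10⁻⁴ m³ = 0.318 L.

0.318 L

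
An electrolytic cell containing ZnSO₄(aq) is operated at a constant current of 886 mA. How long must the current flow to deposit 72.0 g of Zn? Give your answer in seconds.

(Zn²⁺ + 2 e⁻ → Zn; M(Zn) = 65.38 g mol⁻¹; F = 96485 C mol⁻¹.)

2.40 × 10⁵ s

n(Zn) = m/M = 72.0 / 65.38 = 1.101 mol.
Each Zn atom requires 2 electrons, so n(e⁻) = 2 × 1.101 = 2.203 mol.
Q = n(e⁻)·F = 2.203 × 96485 = 212500 C.
t = Q/I = 212500 / 0.8860 A = 239900 s.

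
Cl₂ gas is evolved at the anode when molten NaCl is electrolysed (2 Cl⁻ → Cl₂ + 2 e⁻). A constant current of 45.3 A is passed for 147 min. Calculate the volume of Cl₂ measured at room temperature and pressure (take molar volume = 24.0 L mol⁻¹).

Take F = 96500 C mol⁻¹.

Q = I·t = 45.30 A × 8820.0 s = 399500 C.
n(e⁻) = Q/F = 399500 / 96500 = 4.140 mol.
2 electrons are transferred per Cl₂ molecule, so n(Cl₂) = 4.140 / 2 = 2.070 mol.
V = n × V_m = 2.070 × 24.0 = 49.7 L.

49.7 L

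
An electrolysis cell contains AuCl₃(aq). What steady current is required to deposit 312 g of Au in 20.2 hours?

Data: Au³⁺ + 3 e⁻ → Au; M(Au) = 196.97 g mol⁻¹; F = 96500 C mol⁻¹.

6.31 A

n(Au) = 312 / 196.97 = 1.584 mol.
n(e⁻) = 3 × 1.584 = 4.752 mol.
Q = n(e⁻)·F = 4.752 × 96500 = 458600 C.
I = Q/t = 458600 / 72720 s = 6.31 A.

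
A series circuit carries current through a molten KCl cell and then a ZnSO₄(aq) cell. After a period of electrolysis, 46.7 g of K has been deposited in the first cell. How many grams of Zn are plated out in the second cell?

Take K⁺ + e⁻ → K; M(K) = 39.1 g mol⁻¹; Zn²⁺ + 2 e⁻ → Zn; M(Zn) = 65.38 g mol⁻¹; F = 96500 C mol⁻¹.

39.0 g

n(K) = 46.7 / 39.1 = 1.194 mol.
Since K⁺ + e⁻ → K, n(e⁻) passed = 1 × 1.194 = 1.194 mol.
Cells in series carry the same charge, so the same 1.194 mol of electrons passes through cell 2.
Zn²⁺ + 2 e⁻ → Zn, so n(Zn) = 1.194 / 2 = 0.5972 mol.
m(Zn) = 0.5972 × 65.38 = 39.0 g.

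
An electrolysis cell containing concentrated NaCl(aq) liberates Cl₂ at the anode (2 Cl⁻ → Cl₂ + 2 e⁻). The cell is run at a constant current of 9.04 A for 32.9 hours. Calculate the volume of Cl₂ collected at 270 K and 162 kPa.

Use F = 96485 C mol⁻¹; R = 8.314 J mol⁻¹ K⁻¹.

76.9 L

Q = I·t = 9.040 A × 118440 s = 1071000 C.
n(e⁻) = Q/F = 1071000 / 96485 = 11.10 mol.
2 electrons are transferred per Cl₂ molecule, so n(Cl₂) = 11.10 / 2 = 5.549 mol.
V = nRT/P = (5.549 × 8.314 × 270) / (162 × 10³ Pa) = 0.0769 m³ = 76.9 L.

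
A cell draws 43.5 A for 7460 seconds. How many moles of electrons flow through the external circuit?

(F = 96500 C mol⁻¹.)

Q = I·t = 43.50 A × 7460.0 s = 324500 C.
n(e⁻) = Q/F = 324500 / 96500 = 3.36 mol.

3.36 mol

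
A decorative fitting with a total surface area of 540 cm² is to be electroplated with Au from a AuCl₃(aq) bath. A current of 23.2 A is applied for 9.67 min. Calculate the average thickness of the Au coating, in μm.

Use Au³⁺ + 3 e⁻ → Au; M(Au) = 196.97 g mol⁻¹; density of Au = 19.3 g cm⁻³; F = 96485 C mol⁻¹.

8.79 μm

Q = I·t = 23.20 × 580.20 = 13460 C; n(e⁻) = 0.1395 mol.
n(Au) = n(e⁻)/3 = 0.04650 mol, so m = 0.04650 × 196.97 = 9.160 g.
Volume = m/ρ = 9.160 / 19.3 = 0.4746 cm³.
Thickness = V/A = 0.4746 / 540 = 8.79 × 10⁻⁴ cm = 8.79 μm.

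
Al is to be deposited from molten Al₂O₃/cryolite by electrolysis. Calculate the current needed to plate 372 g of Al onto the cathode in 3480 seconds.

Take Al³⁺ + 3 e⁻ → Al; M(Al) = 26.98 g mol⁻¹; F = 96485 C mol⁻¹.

n(Al) = 372 / 26.98 = 13.79 mol.
n(e⁻) = 3 × 13.79 = 41.36 mol.
Q = n(e⁻)·F = 41.36 × 96485 = 3991000 C.
I = Q/t = 3991000 / 3480.0 s = 1150 A.

1150 A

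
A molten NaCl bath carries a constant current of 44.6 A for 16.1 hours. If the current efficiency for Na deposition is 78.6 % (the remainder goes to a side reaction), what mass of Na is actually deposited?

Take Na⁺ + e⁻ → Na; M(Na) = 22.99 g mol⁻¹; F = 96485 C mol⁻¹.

Q = I·t = 44.60 × 57960 = 2585000 C.
n(e⁻) = 2585000/96485 = 26.79 mol; theoretically n(Na) = 26.79/1 = 26.79 mol, m_theo = 615.9 g.
At 78.6 % efficiency, m_actual = 0.786 × 615.9 = 484 g.

484 g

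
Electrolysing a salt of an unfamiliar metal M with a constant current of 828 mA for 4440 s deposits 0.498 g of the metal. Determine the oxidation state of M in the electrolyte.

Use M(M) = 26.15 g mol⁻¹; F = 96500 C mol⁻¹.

Q = I·t = 0.8280 A × 4440.0 s = 3676 C, so n(e⁻) = 3676/96500 = 0.03810 mol.
n(M) deposited = 0.498 / 26.15 = 0.01904 mol.
Electrons per atom = n(e⁻)/n(M) = 0.03810 / 0.01904 = 2.00 ≈ 2, so the ion is M²⁺.

+2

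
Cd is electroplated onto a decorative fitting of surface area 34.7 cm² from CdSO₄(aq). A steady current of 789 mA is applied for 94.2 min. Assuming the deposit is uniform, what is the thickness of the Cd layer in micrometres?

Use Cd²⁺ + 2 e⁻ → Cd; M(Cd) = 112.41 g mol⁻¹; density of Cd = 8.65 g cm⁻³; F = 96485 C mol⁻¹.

Q = I·t = 0.7890 × 5652.0 = 4459 C; n(e⁻) = 0.04622 mol.
n(Cd) = n(e⁻)/2 = 0.02311 mol, so m = 0.02311 × 112.41 = 2.598 g.
Volume = m/ρ = 2.598 / 8.65 = 0.3003 cm³.
Thickness = V/A = 0.3003 / 34.7 = 0.00865 cm = 86.5 μm.

86.5 μm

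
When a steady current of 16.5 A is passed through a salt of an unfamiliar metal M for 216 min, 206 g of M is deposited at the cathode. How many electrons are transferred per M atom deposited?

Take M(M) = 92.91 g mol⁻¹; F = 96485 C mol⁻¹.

1

Q = I·t = 16.50 A × 12960 s = 213800 C, so n(e⁻) = 213800/96485 = 2.216 mol.
n(M) deposited = 206 / 92.91 = 2.217 mol.
Electrons per atom = n(e⁻)/n(M) = 2.216 / 2.217 = 1.00 ≈ 1, so the ion is M⁺.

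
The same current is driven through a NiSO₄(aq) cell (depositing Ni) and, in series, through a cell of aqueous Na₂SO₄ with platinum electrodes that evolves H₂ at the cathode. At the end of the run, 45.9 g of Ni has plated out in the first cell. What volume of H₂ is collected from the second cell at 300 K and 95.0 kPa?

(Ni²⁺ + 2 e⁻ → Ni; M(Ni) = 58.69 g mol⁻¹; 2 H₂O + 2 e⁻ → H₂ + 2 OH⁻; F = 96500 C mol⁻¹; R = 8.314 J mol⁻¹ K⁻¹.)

20.5 L

n(Ni) = 45.9 / 58.69 = 0.7821 mol, so n(e⁻) = 2 × 0.7821 = 1.564 mol.
The cells are in series, so the same 1.564 mol of electrons passes through the second cell.
2 H₂O + 2 e⁻ → H₂ + 2 OH⁻ — 2 mol e⁻ per mol H₂, so n(H₂) = 1.564/2 = 0.7821 mol.
V = nRT/P = (0.7821 × 8.314 × 300) / (95.0 × 10³) = 0.0205 m³ = 20.5 L.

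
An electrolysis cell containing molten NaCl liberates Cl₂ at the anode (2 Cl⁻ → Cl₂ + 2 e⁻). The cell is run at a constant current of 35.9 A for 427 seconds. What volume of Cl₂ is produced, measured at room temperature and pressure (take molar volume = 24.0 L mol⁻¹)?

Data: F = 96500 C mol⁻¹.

Q = I·t = 35.90 A × 427.00 s = 15330 C.
n(e⁻) = Q/F = 15330 / 96500 = 0.1589 mol.
2 electrons are transferred per Cl₂ molecule, so n(Cl₂) = 0.1589 / 2 = 0.07943 mol.
V = n × V_m = 0.07943 × 24.0 = 1.91 L.

1.91 L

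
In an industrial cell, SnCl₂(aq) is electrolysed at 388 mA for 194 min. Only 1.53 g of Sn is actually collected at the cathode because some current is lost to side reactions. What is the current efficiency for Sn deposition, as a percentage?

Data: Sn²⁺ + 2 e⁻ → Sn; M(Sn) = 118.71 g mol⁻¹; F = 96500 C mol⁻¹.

55.1 %

Q = I·t = 0.3880 × 11640 = 4516 C; n(e⁻) = 4516/96500 = 0.04680 mol.
Theoretical n(Sn) = n(e⁻)/2 = 0.02340 mol, i.e. m_theo = 0.02340 × 118.71 = 2.778 g.
Efficiency = m_actual / m_theo = 1.53 / 2.778 = 55.1 %.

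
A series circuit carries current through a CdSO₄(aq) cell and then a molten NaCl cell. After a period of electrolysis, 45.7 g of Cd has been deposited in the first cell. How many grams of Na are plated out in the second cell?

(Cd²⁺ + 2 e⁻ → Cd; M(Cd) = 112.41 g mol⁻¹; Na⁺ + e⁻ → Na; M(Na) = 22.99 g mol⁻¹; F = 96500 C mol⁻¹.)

18.7 g

n(Cd) = 45.7 / 112.41 = 0.4065 mol.
Since Cd²⁺ + 2 e⁻ → Cd, n(e⁻) passed = 2 × 0.4065 = 0.8131 mol.
Cells in series carry the same charge, so the same 0.8131 mol of electrons passes through cell 2.
Na⁺ + e⁻ → Na, so n(Na) = 0.8131 / 1 = 0.8131 mol.
m(Na) = 0.8131 × 22.99 = 18.7 g.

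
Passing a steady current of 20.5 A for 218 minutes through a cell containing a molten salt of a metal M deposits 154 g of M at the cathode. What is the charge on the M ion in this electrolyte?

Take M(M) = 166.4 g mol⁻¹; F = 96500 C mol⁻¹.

Q = I·t = 20.50 A × 13080 s = 268100 C, so n(e⁻) = 268100/96500 = 2.779 mol.
n(M) deposited = 154 / 166.4 = 0.9255 mol.
Electrons per atom = n(e⁻)/n(M) = 2.779 / 0.9255 = 3.00 ≈ 3, so the ion is M³⁺.

+3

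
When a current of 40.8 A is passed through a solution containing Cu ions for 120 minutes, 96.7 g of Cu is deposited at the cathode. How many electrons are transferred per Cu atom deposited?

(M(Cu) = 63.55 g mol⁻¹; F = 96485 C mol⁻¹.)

2

Q = I·t = 40.80 A × 7200.0 s = 293800 C, so n(e⁻) = 293800/96485 = 3.045 mol.
n(Cu) deposited = 96.7 / 63.55 = 1.522 mol.
Electrons per atom = n(e⁻)/n(Cu) = 3.045 / 1.522 = 2.00 ≈ 2, so the ion is Cu²⁺.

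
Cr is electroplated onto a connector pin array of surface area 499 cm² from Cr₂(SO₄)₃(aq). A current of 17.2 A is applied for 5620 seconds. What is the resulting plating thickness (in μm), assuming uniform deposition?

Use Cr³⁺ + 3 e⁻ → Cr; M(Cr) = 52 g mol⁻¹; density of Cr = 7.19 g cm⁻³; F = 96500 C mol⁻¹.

Q = I·t = 17.20 × 5620.0 = 96660 C; n(e⁻) = 1.002 mol.
n(Cr) = n(e⁻)/3 = 0.3339 mol, so m = 0.3339 × 52 = 17.36 g.
Volume = m/ρ = 17.36 / 7.19 = 2.415 cm³.
Thickness = V/A = 2.415 / 499 = 0.00484 cm = 48.4 μm.

48.4 μm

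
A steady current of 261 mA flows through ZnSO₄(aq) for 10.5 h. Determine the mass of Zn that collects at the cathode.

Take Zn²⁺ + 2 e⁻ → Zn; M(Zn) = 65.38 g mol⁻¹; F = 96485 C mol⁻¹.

Q = I·t = 0.2610 A × 37800 s = 9866 C.
n(e⁻) = Q/F = 9866 / 96485 = 0.1023 mol.
Zn²⁺ + 2 e⁻ → Zn, so n(Zn) = n(e⁻)/2 = 0.05113 mol.
m = n·M = 0.05113 × 65.38 = 3.34 g.

3.34 g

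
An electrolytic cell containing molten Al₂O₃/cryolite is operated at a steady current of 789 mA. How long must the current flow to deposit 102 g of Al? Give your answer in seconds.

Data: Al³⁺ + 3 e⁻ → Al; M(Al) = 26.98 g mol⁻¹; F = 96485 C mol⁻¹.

1.39 × 10⁶ s

n(Al) = m/M = 102 / 26.98 = 3.781 mol.
Each Al atom requires 3 electrons, so n(e⁻) = 3 × 3.781 = 11.34 mol.
Q = n(e⁻)·F = 11.34 × 96485 = 1094000 C.
t = Q/I = 1094000 / 0.7890 A = 1387000 s.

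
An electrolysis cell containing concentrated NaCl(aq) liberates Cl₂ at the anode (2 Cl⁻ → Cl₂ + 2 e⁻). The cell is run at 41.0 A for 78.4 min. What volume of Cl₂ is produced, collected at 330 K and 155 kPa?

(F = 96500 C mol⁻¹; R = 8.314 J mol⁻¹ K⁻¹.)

Q = I·t = 41.00 A × 4704.0 s = 192900 C.
n(e⁻) = Q/F = 192900 / 96500 = 1.999 mol.
2 electrons are transferred per Cl₂ molecule, so n(Cl₂) = 1.999 / 2 = 0.9993 mol.
V = nRT/P = (0.9993 × 8.314 × 330) / (155 × 10³ Pa) = 0.0177 m³ = 17.7 L.

17.7 L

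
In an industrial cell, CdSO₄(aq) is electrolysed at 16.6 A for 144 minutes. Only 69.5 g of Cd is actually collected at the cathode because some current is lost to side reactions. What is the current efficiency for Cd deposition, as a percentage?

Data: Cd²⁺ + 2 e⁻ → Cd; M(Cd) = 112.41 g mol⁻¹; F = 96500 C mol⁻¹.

Q = I·t = 16.60 × 8640.0 = 143400 C; n(e⁻) = 143400/96500 = 1.486 mol.
Theoretical n(Cd) = n(e⁻)/2 = 0.7431 mol, i.e. m_theo = 0.7431 × 112.41 = 83.54 g.
Efficiency = m_actual / m_theo = 69.5 / 83.54 = 83.2 %.

83.2 %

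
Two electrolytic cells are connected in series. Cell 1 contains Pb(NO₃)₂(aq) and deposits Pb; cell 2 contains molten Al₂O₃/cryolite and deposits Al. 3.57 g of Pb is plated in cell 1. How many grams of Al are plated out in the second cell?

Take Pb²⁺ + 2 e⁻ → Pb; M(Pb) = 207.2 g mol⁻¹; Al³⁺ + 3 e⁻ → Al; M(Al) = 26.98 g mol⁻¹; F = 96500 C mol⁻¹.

0.310 g

n(Pb) = 3.57 / 207.2 = 0.01723 mol.
Since Pb²⁺ + 2 e⁻ → Pb, n(e⁻) passed = 2 × 0.01723 = 0.03446 mol.
Cells in series carry the same charge, so the same 0.03446 mol of electrons passes through cell 2.
Al³⁺ + 3 e⁻ → Al, so n(Al) = 0.03446 / 3 = 0.01149 mol.
m(Al) = 0.01149 × 26.98 = 0.310 g.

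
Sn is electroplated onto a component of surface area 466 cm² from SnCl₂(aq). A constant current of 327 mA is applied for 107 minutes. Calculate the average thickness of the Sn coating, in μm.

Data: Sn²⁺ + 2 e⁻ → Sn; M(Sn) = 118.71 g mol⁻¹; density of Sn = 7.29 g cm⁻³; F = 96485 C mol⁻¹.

3.80 μm

Q = I·t = 0.3270 × 6420.0 = 2099 C; n(e⁻) = 0.02176 mol.
n(Sn) = n(e⁻)/2 = 0.01088 mol, so m = 0.01088 × 118.71 = 1.291 g.
Volume = m/ρ = 1.291 / 7.29 = 0.1772 cm³.
Thickness = V/A = 0.1772 / 466 = 3.80 × 10⁻⁴ cm = 3.80 μm.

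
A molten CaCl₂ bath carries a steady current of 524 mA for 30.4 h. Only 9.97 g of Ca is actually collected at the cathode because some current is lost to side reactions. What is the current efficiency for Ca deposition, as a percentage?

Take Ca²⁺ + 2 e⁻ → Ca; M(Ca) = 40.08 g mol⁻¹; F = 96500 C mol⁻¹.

83.7 %

Q = I·t = 0.5240 × 109440 = 57350 C; n(e⁻) = 57350/96500 = 0.5943 mol.
Theoretical n(Ca) = n(e⁻)/2 = 0.2971 mol, i.e. m_theo = 0.2971 × 40.08 = 11.91 g.
Efficiency = m_actual / m_theo = 9.97 / 11.91 = 83.7 %.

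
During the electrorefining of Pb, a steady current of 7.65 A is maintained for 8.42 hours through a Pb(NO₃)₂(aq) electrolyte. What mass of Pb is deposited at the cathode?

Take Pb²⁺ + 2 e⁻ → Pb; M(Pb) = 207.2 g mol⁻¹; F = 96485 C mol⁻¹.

249 g

Q = I·t = 7.650 A × 30312 s = 231900 C.
n(e⁻) = Q/F = 231900 / 96485 = 2.403 mol.
Pb²⁺ + 2 e⁻ → Pb, so n(Pb) = n(e⁻)/2 = 1.202 mol.
m = n·M = 1.202 × 207.2 = 249 g.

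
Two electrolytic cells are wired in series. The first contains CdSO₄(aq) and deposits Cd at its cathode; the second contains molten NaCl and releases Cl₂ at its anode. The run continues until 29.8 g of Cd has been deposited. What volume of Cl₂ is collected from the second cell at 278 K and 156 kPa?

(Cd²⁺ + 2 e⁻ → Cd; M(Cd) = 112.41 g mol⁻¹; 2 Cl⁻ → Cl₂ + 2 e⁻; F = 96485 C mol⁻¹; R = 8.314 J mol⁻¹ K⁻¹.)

n(Cd) = 29.8 / 112.41 = 0.2651 mol, so n(e⁻) = 2 × 0.2651 = 0.5302 mol.
The cells are in series, so the same 0.5302 mol of electrons passes through the second cell.
2 Cl⁻ → Cl₂ + 2 e⁻ — 2 mol e⁻ per mol Cl₂, so n(Cl₂) = 0.5302/2 = 0.2651 mol.
V = nRT/P = (0.2651 × 8.314 × 278) / (156 × 10³) = 0.00393 m³ = 3.93 L.

3.93 L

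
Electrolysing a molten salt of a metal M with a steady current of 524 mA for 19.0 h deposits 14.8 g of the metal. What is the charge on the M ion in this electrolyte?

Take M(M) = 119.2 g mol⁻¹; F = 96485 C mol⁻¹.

Q = I·t = 0.5240 A × 68400 s = 35840 C, so n(e⁻) = 35840/96485 = 0.3715 mol.
n(M) deposited = 14.8 / 119.2 = 0.1242 mol.
Electrons per atom = n(e⁻)/n(M) = 0.3715 / 0.1242 = 2.99 ≈ 3, so the ion is M³⁺.

+3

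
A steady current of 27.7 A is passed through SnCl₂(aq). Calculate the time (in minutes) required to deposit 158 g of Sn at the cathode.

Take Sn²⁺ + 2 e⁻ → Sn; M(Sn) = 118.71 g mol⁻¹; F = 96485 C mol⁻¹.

155 min

n(Sn) = m/M = 158 / 118.71 = 1.331 mol.
Each Sn atom requires 2 electrons, so n(e⁻) = 2 × 1.331 = 2.662 mol.
Q = n(e⁻)·F = 2.662 × 96485 = 256800 C.
t = Q/I = 256800 / 27.70 A = 9272 s = 155 min.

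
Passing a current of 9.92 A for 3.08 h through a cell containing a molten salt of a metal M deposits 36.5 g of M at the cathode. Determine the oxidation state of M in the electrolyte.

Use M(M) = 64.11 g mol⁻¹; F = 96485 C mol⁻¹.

+2

Q = I·t = 9.920 A × 11088 s = 110000 C, so n(e⁻) = 110000/96485 = 1.140 mol.
n(M) deposited = 36.5 / 64.11 = 0.5693 mol.
Electrons per atom = n(e⁻)/n(M) = 1.140 / 0.5693 = 2.00 ≈ 2, so the ion is M²⁺.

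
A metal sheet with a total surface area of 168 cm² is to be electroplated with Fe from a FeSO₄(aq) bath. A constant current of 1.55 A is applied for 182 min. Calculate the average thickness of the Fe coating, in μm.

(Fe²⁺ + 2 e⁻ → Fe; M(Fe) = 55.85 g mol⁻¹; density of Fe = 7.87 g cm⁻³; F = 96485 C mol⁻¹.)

Q = I·t = 1.550 × 10920 = 16930 C; n(e⁻) = 0.1754 mol.
n(Fe) = n(e⁻)/2 = 0.08771 mol, so m = 0.08771 × 55.85 = 4.899 g.
Volume = m/ρ = 4.899 / 7.87 = 0.6225 cm³.
Thickness = V/A = 0.6225 / 168 = 0.00371 cm = 37.1 μm.

37.1 μm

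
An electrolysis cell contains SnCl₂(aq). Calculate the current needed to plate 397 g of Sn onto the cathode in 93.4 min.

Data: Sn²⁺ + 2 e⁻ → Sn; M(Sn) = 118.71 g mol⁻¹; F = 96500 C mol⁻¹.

115 A

n(Sn) = 397 / 118.71 = 3.344 mol.
n(e⁻) = 2 × 3.344 = 6.689 mol.
Q = n(e⁻)·F = 6.689 × 96500 = 645400 C.
I = Q/t = 645400 / 5604.0 s = 115 A.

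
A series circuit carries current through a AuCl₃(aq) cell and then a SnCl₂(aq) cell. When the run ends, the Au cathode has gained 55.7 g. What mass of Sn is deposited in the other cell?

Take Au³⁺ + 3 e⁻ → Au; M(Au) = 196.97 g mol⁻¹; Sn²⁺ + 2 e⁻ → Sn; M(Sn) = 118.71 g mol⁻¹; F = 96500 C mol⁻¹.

50.4 g

n(Au) = 55.7 / 196.97 = 0.2828 mol.
Since Au³⁺ + 3 e⁻ → Au, n(e⁻) passed = 3 × 0.2828 = 0.8484 mol.
Cells in series carry the same charge, so the same 0.8484 mol of electrons passes through cell 2.
Sn²⁺ + 2 e⁻ → Sn, so n(Sn) = 0.8484 / 2 = 0.4242 mol.
m(Sn) = 0.4242 × 118.71 = 50.4 g.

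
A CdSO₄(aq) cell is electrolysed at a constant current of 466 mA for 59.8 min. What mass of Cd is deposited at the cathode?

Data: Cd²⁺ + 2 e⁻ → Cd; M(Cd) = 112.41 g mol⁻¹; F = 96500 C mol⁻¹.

Q = I·t = 0.4660 A × 3588.0 s = 1672 C.
n(e⁻) = Q/F = 1672 / 96500 = 0.01733 mol.
Cd²⁺ + 2 e⁻ → Cd, so n(Cd) = n(e⁻)/2 = 0.008663 mol.
m = n·M = 0.008663 × 112.41 = 0.974 g.

0.974 g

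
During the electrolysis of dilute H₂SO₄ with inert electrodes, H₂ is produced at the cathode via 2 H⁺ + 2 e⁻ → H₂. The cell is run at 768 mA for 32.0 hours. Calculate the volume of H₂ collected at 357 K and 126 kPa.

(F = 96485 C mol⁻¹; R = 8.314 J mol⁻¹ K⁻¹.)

Q = I·t = 0.7680 A × 115200 s = 88470 C.
n(e⁻) = Q/F = 88470 / 96485 = 0.9170 mol.
2 electrons are transferred per H₂ molecule, so n(H₂) = 0.9170 / 2 = 0.4585 mol.
V = nRT/P = (0.4585 × 8.314 × 357) / (126 × 10³ Pa) = 0.0108 m³ = 10.8 L.

10.8 L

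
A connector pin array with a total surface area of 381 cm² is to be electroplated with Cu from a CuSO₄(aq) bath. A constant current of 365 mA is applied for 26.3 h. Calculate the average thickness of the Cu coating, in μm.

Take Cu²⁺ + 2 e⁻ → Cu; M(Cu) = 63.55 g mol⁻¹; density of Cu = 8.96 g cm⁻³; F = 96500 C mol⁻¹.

33.3 μm

Q = I·t = 0.3650 × 94680 = 34560 C; n(e⁻) = 0.3581 mol.
n(Cu) = n(e⁻)/2 = 0.1791 mol, so m = 0.1791 × 63.55 = 11.38 g.
Volume = m/ρ = 11.38 / 8.96 = 1.270 cm³.
Thickness = V/A = 1.270 / 381 = 0.00333 cm = 33.3 μm.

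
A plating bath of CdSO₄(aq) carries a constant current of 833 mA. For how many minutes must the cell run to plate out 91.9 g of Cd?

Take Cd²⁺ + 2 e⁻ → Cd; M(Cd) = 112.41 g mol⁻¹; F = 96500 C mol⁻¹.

n(Cd) = m/M = 91.9 / 112.41 = 0.8175 mol.
Each Cd atom requires 2 electrons, so n(e⁻) = 2 × 0.8175 = 1.635 mol.
Q = n(e⁻)·F = 1.635 × 96500 = 157800 C.
t = Q/I = 157800 / 0.8330 A = 189400 s = 3160 min.

3160 min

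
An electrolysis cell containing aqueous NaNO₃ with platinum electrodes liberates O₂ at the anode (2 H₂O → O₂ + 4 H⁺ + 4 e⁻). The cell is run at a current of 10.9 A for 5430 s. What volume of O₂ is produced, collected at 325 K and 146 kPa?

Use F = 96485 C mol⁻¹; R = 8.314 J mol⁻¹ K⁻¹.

Q = I·t = 10.90 A × 5430.0 s = 59190 C.
n(e⁻) = Q/F = 59190 / 96485 = 0.6134 mol.
4 electrons are transferred per O₂ molecule, so n(O₂) = 0.6134 / 4 = 0.1534 mol.
V = nRT/P = (0.1534 × 8.314 × 325) / (146 × 10³ Pa) = 0.00284 m³ = 2.84 L.

2.84 L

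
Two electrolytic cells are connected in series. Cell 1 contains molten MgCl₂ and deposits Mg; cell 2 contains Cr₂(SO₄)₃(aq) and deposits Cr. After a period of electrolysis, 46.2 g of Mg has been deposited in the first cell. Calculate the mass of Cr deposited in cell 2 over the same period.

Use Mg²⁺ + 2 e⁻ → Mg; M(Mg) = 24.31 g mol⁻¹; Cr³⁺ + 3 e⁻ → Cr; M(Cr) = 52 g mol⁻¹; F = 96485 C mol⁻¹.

65.9 g

n(Mg) = 46.2 / 24.31 = 1.900 mol.
Since Mg²⁺ + 2 e⁻ → Mg, n(e⁻) passed = 2 × 1.900 = 3.801 mol.
Cells in series carry the same charge, so the same 3.801 mol of electrons passes through cell 2.
Cr³⁺ + 3 e⁻ → Cr, so n(Cr) = 3.801 / 3 = 1.267 mol.
m(Cr) = 1.267 × 52 = 65.9 g.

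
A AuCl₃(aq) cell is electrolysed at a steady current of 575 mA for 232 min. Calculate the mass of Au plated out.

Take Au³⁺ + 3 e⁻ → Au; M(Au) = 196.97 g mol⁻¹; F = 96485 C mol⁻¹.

5.45 g

Q = I·t = 0.5750 A × 13920 s = 8004 C.
n(e⁻) = Q/F = 8004 / 96485 = 0.08296 mol.
Au³⁺ + 3 e⁻ → Au, so n(Au) = n(e⁻)/3 = 0.02765 mol.
m = n·M = 0.02765 × 196.97 = 5.45 g.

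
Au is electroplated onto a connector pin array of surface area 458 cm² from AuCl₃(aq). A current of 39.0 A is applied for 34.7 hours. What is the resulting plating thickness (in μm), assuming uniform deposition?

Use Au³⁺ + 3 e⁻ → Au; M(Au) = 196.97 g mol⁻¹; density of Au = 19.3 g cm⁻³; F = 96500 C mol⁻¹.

Q = I·t = 39.00 × 124920 = 4872000 C; n(e⁻) = 50.49 mol.
n(Au) = n(e⁻)/3 = 16.83 mol, so m = 16.83 × 196.97 = 3315 g.
Volume = m/ρ = 3315 / 19.3 = 171.7 cm³.
Thickness = V/A = 171.7 / 458 = 0.375 cm = 3750 μm.

3750 μm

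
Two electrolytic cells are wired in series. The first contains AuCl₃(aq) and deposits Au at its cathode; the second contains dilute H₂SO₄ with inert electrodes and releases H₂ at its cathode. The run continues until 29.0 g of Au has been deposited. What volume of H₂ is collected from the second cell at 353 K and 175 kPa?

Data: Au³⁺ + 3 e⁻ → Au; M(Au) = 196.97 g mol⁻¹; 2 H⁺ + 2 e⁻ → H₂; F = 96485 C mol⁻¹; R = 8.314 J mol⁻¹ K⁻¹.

n(Au) = 29.0 / 196.97 = 0.1472 mol, so n(e⁻) = 3 × 0.1472 = 0.4417 mol.
The cells are in series, so the same 0.4417 mol of electrons passes through the second cell.
2 H⁺ + 2 e⁻ → H₂ — 2 mol e⁻ per mol H₂, so n(H₂) = 0.4417/2 = 0.2208 mol.
V = nRT/P = (0.2208 × 8.314 × 353) / (175 × 10³) = 0.00370 m³ = 3.70 L.

3.70 L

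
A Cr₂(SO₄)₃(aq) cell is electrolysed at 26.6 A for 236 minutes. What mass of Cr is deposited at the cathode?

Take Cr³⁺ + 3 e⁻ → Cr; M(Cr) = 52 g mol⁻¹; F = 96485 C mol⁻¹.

Q = I·t = 26.60 A × 14160 s = 376700 C.
n(e⁻) = Q/F = 376700 / 96485 = 3.904 mol.
Cr³⁺ + 3 e⁻ → Cr, so n(Cr) = n(e⁻)/3 = 1.301 mol.
m = n·M = 1.301 × 52 = 67.7 g.

67.7 g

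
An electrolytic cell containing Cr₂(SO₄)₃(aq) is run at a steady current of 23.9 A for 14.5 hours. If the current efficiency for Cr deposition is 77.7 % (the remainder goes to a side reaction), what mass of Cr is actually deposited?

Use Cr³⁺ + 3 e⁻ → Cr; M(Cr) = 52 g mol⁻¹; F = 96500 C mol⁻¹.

174 g

Q = I·t = 23.90 × 52200 = 1248000 C.
n(e⁻) = 1248000/96500 = 12.93 mol; theoretically n(Cr) = 12.93/3 = 4.309 mol, m_theo = 224.1 g.
At 77.7 % efficiency, m_actual = 0.777 × 224.1 = 174 g.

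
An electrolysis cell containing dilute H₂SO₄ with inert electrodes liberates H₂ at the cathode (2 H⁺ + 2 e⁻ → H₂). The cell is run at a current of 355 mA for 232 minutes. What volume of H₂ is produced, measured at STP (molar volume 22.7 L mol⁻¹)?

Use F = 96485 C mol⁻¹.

0.581 L

Q = I·t = 0.3550 A × 13920 s = 4942 C.
n(e⁻) = Q/F = 4942 / 96485 = 0.05122 mol.
2 electrons are transferred per H₂ molecule, so n(H₂) = 0.05122 / 2 = 0.02561 mol.
V = n × V_m = 0.02561 × 22.7 = 0.581 L.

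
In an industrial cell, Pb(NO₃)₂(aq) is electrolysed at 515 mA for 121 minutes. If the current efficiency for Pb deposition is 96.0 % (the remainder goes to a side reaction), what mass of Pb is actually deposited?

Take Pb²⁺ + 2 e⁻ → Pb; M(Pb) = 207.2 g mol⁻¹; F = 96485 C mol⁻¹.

3.85 g

Q = I·t = 0.5150 × 7260.0 = 3739 C.
n(e⁻) = 3739/96485 = 0.03875 mol; theoretically n(Pb) = 0.03875/2 = 0.01938 mol, m_theo = 4.015 g.
At 96.0 % efficiency, m_actual = 0.960 × 4.015 = 3.85 g.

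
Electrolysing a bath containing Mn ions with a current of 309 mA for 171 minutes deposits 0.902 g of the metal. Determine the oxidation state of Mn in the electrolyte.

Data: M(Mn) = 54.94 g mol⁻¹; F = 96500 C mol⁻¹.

+2

Q = I·t = 0.3090 A × 10260 s = 3170 C, so n(e⁻) = 3170/96500 = 0.03285 mol.
n(Mn) deposited = 0.902 / 54.94 = 0.01642 mol.
Electrons per atom = n(e⁻)/n(Mn) = 0.03285 / 0.01642 = 2.00 ≈ 2, so the ion is Mn²⁺.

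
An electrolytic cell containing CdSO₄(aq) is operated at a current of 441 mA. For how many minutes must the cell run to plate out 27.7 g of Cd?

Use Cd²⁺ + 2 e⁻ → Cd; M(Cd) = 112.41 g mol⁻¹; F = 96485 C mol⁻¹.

1800 min

n(Cd) = m/M = 27.7 / 112.41 = 0.2464 mol.
Each Cd atom requires 2 electrons, so n(e⁻) = 2 × 0.2464 = 0.4928 mol.
Q = n(e⁻)·F = 0.4928 × 96485 = 47550 C.
t = Q/I = 47550 / 0.4410 A = 107800 s = 1800 min.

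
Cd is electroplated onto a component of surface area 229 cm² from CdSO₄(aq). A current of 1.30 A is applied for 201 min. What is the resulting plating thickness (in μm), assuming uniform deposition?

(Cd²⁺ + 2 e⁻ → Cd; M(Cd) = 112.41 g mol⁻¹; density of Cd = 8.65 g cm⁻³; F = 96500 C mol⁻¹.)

46.1 μm

Q = I·t = 1.300 × 12060 = 15680 C; n(e⁻) = 0.1625 mol.
n(Cd) = n(e⁻)/2 = 0.08123 mol, so m = 0.08123 × 112.41 = 9.131 g.
Volume = m/ρ = 9.131 / 8.65 = 1.056 cm³.
Thickness = V/A = 1.056 / 229 = 0.00461 cm = 46.1 μm.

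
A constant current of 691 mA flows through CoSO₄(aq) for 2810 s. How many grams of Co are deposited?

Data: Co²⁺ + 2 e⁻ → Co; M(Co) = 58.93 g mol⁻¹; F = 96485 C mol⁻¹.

Q = I·t = 0.6910 A × 2810.0 s = 1942 C.
n(e⁻) = Q/F = 1942 / 96485 = 0.02012 mol.
Co²⁺ + 2 e⁻ → Co, so n(Co) = n(e⁻)/2 = 0.01006 mol.
m = n·M = 0.01006 × 58.93 = 0.593 g.

0.593 g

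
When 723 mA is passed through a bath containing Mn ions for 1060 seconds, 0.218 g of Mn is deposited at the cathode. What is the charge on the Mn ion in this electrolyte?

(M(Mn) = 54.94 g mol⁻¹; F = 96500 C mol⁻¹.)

Q = I·t = 0.7230 A × 1060.0 s = 766.4 C, so n(e⁻) = 766.4/96500 = 0.007942 mol.
n(Mn) deposited = 0.218 / 54.94 = 0.003968 mol.
Electrons per atom = n(e⁻)/n(Mn) = 0.007942 / 0.003968 = 2.00 ≈ 2, so the ion is Mn²⁺.

+2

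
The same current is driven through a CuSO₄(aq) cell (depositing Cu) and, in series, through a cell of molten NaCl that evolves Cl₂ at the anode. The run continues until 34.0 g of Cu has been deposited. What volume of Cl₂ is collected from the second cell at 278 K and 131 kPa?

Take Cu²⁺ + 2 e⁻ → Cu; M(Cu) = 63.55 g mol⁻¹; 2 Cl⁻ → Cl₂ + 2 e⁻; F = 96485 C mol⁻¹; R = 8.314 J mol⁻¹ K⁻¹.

9.44 L

n(Cu) = 34.0 / 63.55 = 0.5350 mol, so n(e⁻) = 2 × 0.5350 = 1.070 mol.
The cells are in series, so the same 1.070 mol of electrons passes through the second cell.
2 Cl⁻ → Cl₂ + 2 e⁻ — 2 mol e⁻ per mol Cl₂, so n(Cl₂) = 1.070/2 = 0.5350 mol.
V = nRT/P = (0.5350 × 8.314 × 278) / (131 × 10³) = 0.00944 m³ = 9.44 L.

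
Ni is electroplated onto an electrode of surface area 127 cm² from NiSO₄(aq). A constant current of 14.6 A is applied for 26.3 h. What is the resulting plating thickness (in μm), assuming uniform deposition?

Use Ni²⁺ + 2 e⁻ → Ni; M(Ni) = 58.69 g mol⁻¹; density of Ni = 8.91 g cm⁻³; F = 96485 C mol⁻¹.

Q = I·t = 14.60 × 94680 = 1382000 C; n(e⁻) = 14.33 mol.
n(Ni) = n(e⁻)/2 = 7.163 mol, so m = 7.163 × 58.69 = 420.4 g.
Volume = m/ρ = 420.4 / 8.91 = 47.19 cm³.
Thickness = V/A = 47.19 / 127 = 0.372 cm = 3720 μm.

3720 μm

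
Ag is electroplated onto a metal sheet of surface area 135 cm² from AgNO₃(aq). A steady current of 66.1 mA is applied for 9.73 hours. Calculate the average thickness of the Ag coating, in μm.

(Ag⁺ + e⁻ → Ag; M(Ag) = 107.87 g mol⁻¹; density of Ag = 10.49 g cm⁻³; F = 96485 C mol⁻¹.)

Q = I·t = 0.06610 × 35028 = 2315 C; n(e⁻) = 0.02400 mol.
n(Ag) = n(e⁻)/1 = 0.02400 mol, so m = 0.02400 × 107.87 = 2.589 g.
Volume = m/ρ = 2.589 / 10.49 = 0.2468 cm³.
Thickness = V/A = 0.2468 / 135 = 0.00183 cm = 18.3 μm.

18.3 μm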